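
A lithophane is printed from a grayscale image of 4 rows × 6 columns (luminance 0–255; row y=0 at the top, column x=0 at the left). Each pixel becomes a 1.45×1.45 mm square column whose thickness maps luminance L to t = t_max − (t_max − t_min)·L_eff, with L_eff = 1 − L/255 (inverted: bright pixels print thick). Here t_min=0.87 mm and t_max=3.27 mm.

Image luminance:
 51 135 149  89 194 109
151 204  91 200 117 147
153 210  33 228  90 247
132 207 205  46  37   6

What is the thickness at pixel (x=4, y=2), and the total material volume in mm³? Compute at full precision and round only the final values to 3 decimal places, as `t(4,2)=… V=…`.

span = t_max - t_min = 3.27 - 0.87 = 2.400
L(4,2) = 90, L_eff = 1 - 90/255 = 0.647059 (inverted)
t(4,2) = 3.27 - 2.400·0.647059 = 1.717
Σt over all 4·6 pixels = 21798/425 ≈ 51.2894118
V = pitch²·Σt = 1.45²·21798/425 = 107.836

t(4,2)=1.717 V=107.836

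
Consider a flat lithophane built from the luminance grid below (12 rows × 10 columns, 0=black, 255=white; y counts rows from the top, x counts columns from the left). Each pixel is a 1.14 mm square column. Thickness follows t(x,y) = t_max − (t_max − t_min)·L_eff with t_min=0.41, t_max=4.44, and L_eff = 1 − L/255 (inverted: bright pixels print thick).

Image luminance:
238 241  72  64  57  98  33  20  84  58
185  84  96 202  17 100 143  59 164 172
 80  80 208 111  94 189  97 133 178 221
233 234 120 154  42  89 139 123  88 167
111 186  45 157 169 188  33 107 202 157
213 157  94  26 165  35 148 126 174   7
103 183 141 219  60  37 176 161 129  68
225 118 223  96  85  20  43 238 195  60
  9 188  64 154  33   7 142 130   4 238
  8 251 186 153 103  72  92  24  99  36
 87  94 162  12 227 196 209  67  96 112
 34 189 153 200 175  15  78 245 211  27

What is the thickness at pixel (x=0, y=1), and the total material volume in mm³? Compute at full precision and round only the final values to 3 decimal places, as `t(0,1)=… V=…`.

t(0,1)=3.334 V=364.402

span = t_max - t_min = 4.44 - 0.41 = 4.030
L(0,1) = 185, L_eff = 1 - 185/255 = 0.274510 (inverted)
t(0,1) = 4.44 - 4.030·0.274510 = 3.334
Σt over all 12·10 pixels = 7150087/25500 ≈ 280.3955686
V = pitch²·Σt = 1.14²·7150087/25500 = 364.402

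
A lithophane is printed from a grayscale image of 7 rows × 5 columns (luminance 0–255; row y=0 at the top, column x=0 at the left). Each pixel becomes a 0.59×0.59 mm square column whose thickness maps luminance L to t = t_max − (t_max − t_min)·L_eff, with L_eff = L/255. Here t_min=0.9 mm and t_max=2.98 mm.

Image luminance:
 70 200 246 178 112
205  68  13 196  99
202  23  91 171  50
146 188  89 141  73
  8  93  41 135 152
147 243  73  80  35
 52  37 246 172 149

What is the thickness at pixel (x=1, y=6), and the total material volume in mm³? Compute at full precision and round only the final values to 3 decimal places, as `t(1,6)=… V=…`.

t(1,6)=2.678 V=24.313

span = t_max - t_min = 2.98 - 0.9 = 2.080
L(1,6) = 37, L_eff = 37/255 = 0.145098
t(1,6) = 2.98 - 2.080·0.145098 = 2.678
Σt over all 7·5 pixels = 296843/4250 ≈ 69.8454118
V = pitch²·Σt = 0.59²·296843/4250 = 24.313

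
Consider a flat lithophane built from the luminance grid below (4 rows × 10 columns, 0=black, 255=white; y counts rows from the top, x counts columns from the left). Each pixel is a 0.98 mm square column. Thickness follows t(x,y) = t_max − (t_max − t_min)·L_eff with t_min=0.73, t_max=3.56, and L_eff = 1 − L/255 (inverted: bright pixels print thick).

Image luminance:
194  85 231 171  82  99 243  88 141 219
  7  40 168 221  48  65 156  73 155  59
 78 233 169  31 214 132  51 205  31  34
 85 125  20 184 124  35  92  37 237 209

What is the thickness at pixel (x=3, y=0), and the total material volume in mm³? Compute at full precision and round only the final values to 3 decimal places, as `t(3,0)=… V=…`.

span = t_max - t_min = 3.56 - 0.73 = 2.830
L(3,0) = 171, L_eff = 1 - 171/255 = 0.329412 (inverted)
t(3,0) = 3.56 - 2.830·0.329412 = 2.628
Σt over all 4·10 pixels = 2123093/25500 ≈ 83.2585490
V = pitch²·Σt = 0.98²·2123093/25500 = 79.962

t(3,0)=2.628 V=79.962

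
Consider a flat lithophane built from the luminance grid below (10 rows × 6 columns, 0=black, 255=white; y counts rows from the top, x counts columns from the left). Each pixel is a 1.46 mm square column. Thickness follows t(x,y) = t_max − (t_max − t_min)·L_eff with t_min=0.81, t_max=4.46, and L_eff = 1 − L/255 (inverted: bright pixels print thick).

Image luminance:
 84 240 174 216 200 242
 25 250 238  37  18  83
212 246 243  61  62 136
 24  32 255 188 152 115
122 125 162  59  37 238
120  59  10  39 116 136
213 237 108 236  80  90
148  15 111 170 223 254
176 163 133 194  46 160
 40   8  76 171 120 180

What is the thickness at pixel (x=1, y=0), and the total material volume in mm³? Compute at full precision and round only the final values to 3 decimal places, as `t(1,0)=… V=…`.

t(1,0)=4.245 V=350.980

span = t_max - t_min = 4.46 - 0.81 = 3.650
L(1,0) = 240, L_eff = 1 - 240/255 = 0.058824 (inverted)
t(1,0) = 4.46 - 3.650·0.058824 = 4.245
Σt over all 10·6 pixels = 209936/1275 ≈ 164.6556863
V = pitch²·Σt = 1.46²·209936/1275 = 350.980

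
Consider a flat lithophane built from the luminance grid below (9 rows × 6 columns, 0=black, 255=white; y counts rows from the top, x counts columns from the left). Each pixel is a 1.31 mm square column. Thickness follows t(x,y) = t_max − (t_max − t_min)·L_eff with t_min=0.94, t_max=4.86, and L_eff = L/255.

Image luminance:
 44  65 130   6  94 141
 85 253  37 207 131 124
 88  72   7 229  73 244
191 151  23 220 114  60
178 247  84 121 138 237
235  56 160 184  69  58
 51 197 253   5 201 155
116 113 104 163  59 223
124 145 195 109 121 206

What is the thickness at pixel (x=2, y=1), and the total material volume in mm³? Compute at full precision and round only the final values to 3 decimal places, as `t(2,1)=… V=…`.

t(2,1)=4.291 V=263.175

span = t_max - t_min = 4.86 - 0.94 = 3.920
L(2,1) = 37, L_eff = 37/255 = 0.145098
t(2,1) = 4.86 - 3.920·0.145098 = 4.291
Σt over all 9·6 pixels = 977647/6375 ≈ 153.3563922
V = pitch²·Σt = 1.31²·977647/6375 = 263.175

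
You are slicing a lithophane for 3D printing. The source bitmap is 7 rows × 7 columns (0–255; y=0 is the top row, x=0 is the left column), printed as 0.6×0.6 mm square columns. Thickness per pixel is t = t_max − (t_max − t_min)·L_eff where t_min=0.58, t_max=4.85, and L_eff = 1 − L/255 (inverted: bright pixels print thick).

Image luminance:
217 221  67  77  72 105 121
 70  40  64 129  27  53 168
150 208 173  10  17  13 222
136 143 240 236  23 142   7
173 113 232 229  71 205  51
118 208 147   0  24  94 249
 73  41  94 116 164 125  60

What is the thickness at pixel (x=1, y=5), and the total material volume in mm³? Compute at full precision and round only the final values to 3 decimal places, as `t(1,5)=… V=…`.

t(1,5)=4.063 V=44.821

span = t_max - t_min = 4.85 - 0.58 = 4.270
L(1,5) = 208, L_eff = 1 - 208/255 = 0.184314 (inverted)
t(1,5) = 4.85 - 4.270·0.184314 = 4.063
Σt over all 7·7 pixels = 793709/6375 ≈ 124.5033725
V = pitch²·Σt = 0.6²·793709/6375 = 44.821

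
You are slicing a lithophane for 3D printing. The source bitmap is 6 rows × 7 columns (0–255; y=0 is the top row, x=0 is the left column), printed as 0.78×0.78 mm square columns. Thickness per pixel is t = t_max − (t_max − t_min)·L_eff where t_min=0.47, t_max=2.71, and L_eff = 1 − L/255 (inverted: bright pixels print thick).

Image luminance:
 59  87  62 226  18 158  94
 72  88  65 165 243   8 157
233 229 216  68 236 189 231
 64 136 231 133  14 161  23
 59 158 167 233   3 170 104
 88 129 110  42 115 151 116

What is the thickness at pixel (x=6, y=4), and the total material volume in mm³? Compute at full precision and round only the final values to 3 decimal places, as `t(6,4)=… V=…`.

span = t_max - t_min = 2.71 - 0.47 = 2.240
L(6,4) = 104, L_eff = 1 - 104/255 = 0.592157 (inverted)
t(6,4) = 2.71 - 2.240·0.592157 = 1.384
Σt over all 6·7 pixels = 846517/12750 ≈ 66.3934902
V = pitch²·Σt = 0.78²·846517/12750 = 40.394

t(6,4)=1.384 V=40.394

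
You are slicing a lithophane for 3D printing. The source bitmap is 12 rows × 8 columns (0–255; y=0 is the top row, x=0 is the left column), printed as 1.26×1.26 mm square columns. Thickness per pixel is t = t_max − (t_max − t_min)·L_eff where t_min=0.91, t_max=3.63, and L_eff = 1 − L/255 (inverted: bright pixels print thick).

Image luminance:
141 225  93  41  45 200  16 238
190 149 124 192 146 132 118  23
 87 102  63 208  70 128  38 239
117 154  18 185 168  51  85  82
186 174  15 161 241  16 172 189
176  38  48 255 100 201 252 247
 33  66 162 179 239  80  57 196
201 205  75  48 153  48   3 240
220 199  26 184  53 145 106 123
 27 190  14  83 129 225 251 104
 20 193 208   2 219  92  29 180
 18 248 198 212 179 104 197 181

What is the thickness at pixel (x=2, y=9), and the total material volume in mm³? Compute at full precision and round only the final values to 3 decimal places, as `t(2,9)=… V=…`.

span = t_max - t_min = 3.63 - 0.91 = 2.720
L(2,9) = 14, L_eff = 1 - 14/255 = 0.945098 (inverted)
t(2,9) = 3.63 - 2.720·0.945098 = 1.059
Σt over all 12·8 pixels = 83492/375 ≈ 222.6453333
V = pitch²·Σt = 1.26²·83492/375 = 353.472

t(2,9)=1.059 V=353.472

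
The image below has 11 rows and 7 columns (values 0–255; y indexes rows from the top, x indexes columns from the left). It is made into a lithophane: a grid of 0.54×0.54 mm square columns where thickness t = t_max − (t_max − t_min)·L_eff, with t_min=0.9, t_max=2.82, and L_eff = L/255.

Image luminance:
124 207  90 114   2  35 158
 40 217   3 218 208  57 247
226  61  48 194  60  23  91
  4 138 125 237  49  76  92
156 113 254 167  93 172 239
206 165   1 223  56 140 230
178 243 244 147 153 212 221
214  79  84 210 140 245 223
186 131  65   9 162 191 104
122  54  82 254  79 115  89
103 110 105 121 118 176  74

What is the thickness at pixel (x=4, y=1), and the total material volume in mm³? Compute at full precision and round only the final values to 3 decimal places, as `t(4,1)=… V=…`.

span = t_max - t_min = 2.82 - 0.9 = 1.920
L(4,1) = 208, L_eff = 208/255 = 0.815686
t(4,1) = 2.82 - 1.920·0.815686 = 1.254
Σt over all 11·7 pixels = 589981/4250 ≈ 138.8190588
V = pitch²·Σt = 0.54²·589981/4250 = 40.480

t(4,1)=1.254 V=40.480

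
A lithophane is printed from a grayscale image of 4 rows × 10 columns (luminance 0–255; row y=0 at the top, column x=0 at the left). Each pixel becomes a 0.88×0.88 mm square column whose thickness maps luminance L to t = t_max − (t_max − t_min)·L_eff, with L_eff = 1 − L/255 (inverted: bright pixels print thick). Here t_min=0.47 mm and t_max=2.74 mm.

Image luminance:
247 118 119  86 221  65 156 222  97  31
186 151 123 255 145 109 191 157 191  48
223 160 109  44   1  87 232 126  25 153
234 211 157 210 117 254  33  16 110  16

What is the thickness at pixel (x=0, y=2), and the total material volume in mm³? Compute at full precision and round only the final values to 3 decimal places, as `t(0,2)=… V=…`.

t(0,2)=2.455 V=52.033

span = t_max - t_min = 2.74 - 0.47 = 2.270
L(0,2) = 223, L_eff = 1 - 223/255 = 0.125490 (inverted)
t(0,2) = 2.74 - 2.270·0.125490 = 2.455
Σt over all 4·10 pixels = 142781/2125 ≈ 67.1910588
V = pitch²·Σt = 0.88²·142781/2125 = 52.033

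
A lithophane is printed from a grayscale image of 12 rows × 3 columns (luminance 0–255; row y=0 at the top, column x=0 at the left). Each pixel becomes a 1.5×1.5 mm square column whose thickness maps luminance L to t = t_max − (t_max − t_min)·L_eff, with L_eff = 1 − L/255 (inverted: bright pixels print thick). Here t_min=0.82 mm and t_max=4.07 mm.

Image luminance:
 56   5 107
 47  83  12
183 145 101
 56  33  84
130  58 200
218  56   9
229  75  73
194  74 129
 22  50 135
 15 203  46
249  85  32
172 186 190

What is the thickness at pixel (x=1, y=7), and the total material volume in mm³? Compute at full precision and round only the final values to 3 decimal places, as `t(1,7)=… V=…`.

t(1,7)=1.763 V=173.727

span = t_max - t_min = 4.07 - 0.82 = 3.250
L(1,7) = 74, L_eff = 1 - 74/255 = 0.709804 (inverted)
t(1,7) = 4.07 - 3.250·0.709804 = 1.763
Σt over all 12·3 pixels = 196891/2550 ≈ 77.2121569
V = pitch²·Σt = 1.5²·196891/2550 = 173.727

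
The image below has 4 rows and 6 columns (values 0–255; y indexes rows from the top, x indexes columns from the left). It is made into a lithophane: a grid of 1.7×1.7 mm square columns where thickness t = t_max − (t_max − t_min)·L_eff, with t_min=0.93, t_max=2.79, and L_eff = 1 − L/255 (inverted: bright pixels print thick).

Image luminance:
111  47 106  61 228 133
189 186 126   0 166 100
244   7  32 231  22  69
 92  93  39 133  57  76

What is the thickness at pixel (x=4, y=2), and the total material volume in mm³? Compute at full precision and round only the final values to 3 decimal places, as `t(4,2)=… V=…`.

span = t_max - t_min = 2.79 - 0.93 = 1.860
L(4,2) = 22, L_eff = 1 - 22/255 = 0.913725 (inverted)
t(4,2) = 2.79 - 1.860·0.913725 = 1.090
Σt over all 4·6 pixels = 86924/2125 ≈ 40.9054118
V = pitch²·Σt = 1.7²·86924/2125 = 118.217

t(4,2)=1.090 V=118.217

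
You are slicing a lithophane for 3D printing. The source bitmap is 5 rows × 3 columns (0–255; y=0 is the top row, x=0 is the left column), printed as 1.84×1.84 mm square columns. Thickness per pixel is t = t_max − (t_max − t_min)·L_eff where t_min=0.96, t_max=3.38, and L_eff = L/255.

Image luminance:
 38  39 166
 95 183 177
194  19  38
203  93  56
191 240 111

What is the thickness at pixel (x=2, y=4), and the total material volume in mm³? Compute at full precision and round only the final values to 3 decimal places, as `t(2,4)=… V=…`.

span = t_max - t_min = 3.38 - 0.96 = 2.420
L(2,4) = 111, L_eff = 111/255 = 0.435294
t(2,4) = 3.38 - 2.420·0.435294 = 2.327
Σt over all 5·3 pixels = 211711/6375 ≈ 33.2095686
V = pitch²·Σt = 1.84²·211711/6375 = 112.434

t(2,4)=2.327 V=112.434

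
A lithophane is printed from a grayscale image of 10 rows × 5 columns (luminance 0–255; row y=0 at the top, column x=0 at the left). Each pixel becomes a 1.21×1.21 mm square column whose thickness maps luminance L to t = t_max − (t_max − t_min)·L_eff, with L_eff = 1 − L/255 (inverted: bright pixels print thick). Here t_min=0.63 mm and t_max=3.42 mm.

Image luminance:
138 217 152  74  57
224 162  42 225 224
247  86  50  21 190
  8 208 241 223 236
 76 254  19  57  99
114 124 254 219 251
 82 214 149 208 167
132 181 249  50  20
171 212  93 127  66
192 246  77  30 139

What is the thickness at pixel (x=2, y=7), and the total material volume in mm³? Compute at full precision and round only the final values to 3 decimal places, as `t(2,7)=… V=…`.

span = t_max - t_min = 3.42 - 0.63 = 2.790
L(2,7) = 249, L_eff = 1 - 249/255 = 0.023529 (inverted)
t(2,7) = 3.42 - 2.790·0.023529 = 3.354
Σt over all 10·5 pixels = 946371/8500 ≈ 111.3377647
V = pitch²·Σt = 1.21²·946371/8500 = 163.010

t(2,7)=3.354 V=163.010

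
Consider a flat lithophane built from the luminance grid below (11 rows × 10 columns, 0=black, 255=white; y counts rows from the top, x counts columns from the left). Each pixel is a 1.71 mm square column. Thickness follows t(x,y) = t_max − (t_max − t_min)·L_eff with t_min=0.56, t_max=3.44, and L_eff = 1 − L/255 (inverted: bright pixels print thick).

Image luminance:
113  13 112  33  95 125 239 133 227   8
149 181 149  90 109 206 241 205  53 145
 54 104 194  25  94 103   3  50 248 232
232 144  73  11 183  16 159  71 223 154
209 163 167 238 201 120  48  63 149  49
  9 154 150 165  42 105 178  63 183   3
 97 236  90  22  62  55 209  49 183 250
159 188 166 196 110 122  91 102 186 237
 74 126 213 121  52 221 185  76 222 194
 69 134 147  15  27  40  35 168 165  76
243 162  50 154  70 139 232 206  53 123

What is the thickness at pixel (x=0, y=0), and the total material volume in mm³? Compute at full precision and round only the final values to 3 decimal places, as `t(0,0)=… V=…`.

t(0,0)=1.836 V=644.458

span = t_max - t_min = 3.44 - 0.56 = 2.880
L(0,0) = 113, L_eff = 1 - 113/255 = 0.556863 (inverted)
t(0,0) = 3.44 - 2.880·0.556863 = 1.836
Σt over all 11·10 pixels = 93668/425 ≈ 220.3952941
V = pitch²·Σt = 1.71²·93668/425 = 644.458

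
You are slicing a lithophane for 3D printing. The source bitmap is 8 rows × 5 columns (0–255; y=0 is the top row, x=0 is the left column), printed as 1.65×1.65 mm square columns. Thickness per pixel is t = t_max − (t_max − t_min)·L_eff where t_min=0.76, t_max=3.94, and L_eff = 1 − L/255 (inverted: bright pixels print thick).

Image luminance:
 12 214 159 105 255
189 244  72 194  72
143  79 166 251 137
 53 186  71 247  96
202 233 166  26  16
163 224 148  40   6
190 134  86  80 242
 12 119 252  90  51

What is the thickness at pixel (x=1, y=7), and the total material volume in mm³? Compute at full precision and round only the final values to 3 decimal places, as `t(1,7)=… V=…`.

t(1,7)=2.244 V=266.949

span = t_max - t_min = 3.94 - 0.76 = 3.180
L(1,7) = 119, L_eff = 1 - 119/255 = 0.533333 (inverted)
t(1,7) = 3.94 - 3.180·0.533333 = 2.244
Σt over all 8·5 pixels = 16669/170 ≈ 98.0529412
V = pitch²·Σt = 1.65²·16669/170 = 266.949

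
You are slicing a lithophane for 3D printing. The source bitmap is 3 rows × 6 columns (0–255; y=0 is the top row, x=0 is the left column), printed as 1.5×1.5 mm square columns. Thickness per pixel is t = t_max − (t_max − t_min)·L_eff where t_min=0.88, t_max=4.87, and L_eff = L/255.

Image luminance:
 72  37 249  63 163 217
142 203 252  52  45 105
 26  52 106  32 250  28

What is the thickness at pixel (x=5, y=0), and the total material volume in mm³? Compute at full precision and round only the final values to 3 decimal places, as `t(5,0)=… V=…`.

t(5,0)=1.475 V=123.514

span = t_max - t_min = 4.87 - 0.88 = 3.990
L(5,0) = 217, L_eff = 217/255 = 0.850980
t(5,0) = 4.87 - 3.990·0.850980 = 1.475
Σt over all 3·6 pixels = 116652/2125 ≈ 54.8950588
V = pitch²·Σt = 1.5²·116652/2125 = 123.514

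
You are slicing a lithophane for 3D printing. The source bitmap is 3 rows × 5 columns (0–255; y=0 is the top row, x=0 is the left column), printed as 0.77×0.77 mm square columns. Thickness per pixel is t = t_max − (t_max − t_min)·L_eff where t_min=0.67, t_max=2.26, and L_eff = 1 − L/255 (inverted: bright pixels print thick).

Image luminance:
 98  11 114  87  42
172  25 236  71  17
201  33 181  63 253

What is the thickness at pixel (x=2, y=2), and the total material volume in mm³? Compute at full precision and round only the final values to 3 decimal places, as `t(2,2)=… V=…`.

t(2,2)=1.799 V=11.888

span = t_max - t_min = 2.26 - 0.67 = 1.590
L(2,2) = 181, L_eff = 1 - 181/255 = 0.290196 (inverted)
t(2,2) = 2.26 - 1.590·0.290196 = 1.799
Σt over all 3·5 pixels = 170437/8500 ≈ 20.0514118
V = pitch²·Σt = 0.77²·170437/8500 = 11.888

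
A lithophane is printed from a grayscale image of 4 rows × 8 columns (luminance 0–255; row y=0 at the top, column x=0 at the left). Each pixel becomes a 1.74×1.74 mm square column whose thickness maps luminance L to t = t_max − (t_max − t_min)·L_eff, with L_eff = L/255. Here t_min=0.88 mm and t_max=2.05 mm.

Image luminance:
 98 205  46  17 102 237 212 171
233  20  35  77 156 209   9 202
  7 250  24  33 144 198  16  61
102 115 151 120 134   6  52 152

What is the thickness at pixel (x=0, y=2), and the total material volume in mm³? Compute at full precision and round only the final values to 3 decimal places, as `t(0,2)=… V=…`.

span = t_max - t_min = 2.05 - 0.88 = 1.170
L(0,2) = 7, L_eff = 7/255 = 0.027451
t(0,2) = 2.05 - 1.170·0.027451 = 2.018
Σt over all 4·8 pixels = 208717/4250 ≈ 49.1098824
V = pitch²·Σt = 1.74²·208717/4250 = 148.685

t(0,2)=2.018 V=148.685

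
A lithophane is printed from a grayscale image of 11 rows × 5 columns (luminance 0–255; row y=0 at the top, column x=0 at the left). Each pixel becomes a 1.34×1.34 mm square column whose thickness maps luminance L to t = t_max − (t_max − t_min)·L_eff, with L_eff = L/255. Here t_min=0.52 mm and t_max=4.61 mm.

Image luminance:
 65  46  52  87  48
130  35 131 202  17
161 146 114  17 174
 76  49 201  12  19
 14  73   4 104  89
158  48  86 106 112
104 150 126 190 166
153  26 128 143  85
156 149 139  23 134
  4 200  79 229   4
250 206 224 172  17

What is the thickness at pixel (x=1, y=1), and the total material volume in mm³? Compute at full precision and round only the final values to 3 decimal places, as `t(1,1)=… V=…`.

span = t_max - t_min = 4.61 - 0.52 = 4.090
L(1,1) = 35, L_eff = 35/255 = 0.137255
t(1,1) = 4.61 - 4.090·0.137255 = 4.049
Σt over all 11·5 pixels = 1019957/6375 ≈ 159.9932549
V = pitch²·Σt = 1.34²·1019957/6375 = 287.284

t(1,1)=4.049 V=287.284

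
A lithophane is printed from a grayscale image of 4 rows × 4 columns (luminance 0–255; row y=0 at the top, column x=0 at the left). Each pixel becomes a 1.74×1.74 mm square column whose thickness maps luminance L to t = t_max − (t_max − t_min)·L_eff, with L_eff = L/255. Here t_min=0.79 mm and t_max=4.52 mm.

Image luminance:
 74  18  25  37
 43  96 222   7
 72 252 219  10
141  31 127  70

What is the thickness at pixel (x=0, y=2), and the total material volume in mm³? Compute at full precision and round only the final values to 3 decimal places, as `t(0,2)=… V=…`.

span = t_max - t_min = 4.52 - 0.79 = 3.730
L(0,2) = 72, L_eff = 72/255 = 0.282353
t(0,2) = 4.52 - 3.730·0.282353 = 3.467
Σt over all 4·4 pixels = 326387/6375 ≈ 51.1979608
V = pitch²·Σt = 1.74²·326387/6375 = 155.007

t(0,2)=3.467 V=155.007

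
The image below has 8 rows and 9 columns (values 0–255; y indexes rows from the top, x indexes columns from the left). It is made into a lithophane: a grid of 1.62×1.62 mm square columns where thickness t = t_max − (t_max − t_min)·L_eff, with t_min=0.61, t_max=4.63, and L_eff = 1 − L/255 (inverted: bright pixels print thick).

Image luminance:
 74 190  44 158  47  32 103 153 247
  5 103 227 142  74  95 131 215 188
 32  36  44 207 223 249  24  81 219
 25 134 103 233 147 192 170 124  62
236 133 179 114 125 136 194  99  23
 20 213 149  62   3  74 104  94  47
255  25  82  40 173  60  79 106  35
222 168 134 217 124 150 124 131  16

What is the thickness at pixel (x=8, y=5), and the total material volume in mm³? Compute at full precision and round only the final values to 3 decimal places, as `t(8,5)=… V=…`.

t(8,5)=1.351 V=474.339

span = t_max - t_min = 4.63 - 0.61 = 4.020
L(8,5) = 47, L_eff = 1 - 47/255 = 0.815686 (inverted)
t(8,5) = 4.63 - 4.020·0.815686 = 1.351
Σt over all 8·9 pixels = 768153/4250 ≈ 180.7418824
V = pitch²·Σt = 1.62²·768153/4250 = 474.339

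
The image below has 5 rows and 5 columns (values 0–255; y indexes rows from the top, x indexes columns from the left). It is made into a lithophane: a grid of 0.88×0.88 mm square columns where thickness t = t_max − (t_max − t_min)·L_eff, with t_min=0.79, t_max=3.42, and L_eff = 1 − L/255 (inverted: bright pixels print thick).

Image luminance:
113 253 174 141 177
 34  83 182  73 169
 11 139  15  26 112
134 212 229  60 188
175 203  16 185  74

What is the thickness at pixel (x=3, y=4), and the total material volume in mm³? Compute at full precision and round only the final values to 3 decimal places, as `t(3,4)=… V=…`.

t(3,4)=2.698 V=40.677

span = t_max - t_min = 3.42 - 0.79 = 2.630
L(3,4) = 185, L_eff = 1 - 185/255 = 0.274510 (inverted)
t(3,4) = 3.42 - 2.630·0.274510 = 2.698
Σt over all 5·5 pixels = 1339439/25500 ≈ 52.5270196
V = pitch²·Σt = 0.88²·1339439/25500 = 40.677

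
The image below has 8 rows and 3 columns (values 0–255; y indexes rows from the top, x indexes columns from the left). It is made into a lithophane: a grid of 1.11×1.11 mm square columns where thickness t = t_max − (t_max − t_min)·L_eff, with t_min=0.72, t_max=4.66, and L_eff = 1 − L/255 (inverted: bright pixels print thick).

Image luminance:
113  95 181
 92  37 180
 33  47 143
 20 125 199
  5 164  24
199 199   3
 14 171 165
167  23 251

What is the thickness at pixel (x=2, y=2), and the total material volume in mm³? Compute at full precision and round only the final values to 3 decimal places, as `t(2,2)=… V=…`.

span = t_max - t_min = 4.66 - 0.72 = 3.940
L(2,2) = 143, L_eff = 1 - 143/255 = 0.439216 (inverted)
t(2,2) = 4.66 - 3.940·0.439216 = 2.929
Σt over all 8·3 pixels = 74237/1275 ≈ 58.2250980
V = pitch²·Σt = 1.11²·74237/1275 = 71.739

t(2,2)=2.929 V=71.739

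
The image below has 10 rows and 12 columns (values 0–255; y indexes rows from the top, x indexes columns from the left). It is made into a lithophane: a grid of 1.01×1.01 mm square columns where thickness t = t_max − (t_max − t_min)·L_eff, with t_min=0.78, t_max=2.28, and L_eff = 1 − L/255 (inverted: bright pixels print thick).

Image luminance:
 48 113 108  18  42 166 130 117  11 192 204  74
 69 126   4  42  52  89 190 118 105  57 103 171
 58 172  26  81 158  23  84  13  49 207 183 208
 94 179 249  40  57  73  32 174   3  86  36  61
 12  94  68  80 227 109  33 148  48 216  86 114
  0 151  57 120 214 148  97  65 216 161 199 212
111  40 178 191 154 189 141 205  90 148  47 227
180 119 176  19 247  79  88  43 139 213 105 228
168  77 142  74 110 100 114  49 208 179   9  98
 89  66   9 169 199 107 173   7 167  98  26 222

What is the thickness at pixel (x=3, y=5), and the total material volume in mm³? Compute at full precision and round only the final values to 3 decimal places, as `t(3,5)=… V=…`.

t(3,5)=1.486 V=177.011

span = t_max - t_min = 2.28 - 0.78 = 1.500
L(3,5) = 120, L_eff = 1 - 120/255 = 0.529412 (inverted)
t(3,5) = 2.28 - 1.500·0.529412 = 1.486
Σt over all 10·12 pixels = 29499/170 ≈ 173.5235294
V = pitch²·Σt = 1.01²·29499/170 = 177.011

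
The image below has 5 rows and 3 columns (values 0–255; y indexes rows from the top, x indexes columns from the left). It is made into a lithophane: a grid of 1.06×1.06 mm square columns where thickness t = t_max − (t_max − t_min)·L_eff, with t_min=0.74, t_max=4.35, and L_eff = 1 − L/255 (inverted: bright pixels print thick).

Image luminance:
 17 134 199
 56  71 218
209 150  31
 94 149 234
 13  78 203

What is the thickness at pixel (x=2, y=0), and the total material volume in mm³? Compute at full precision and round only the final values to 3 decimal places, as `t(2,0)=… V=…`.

span = t_max - t_min = 4.35 - 0.74 = 3.610
L(2,0) = 199, L_eff = 1 - 199/255 = 0.219608 (inverted)
t(2,0) = 4.35 - 3.610·0.219608 = 3.557
Σt over all 5·3 pixels = 476533/12750 ≈ 37.3751373
V = pitch²·Σt = 1.06²·476533/12750 = 41.995

t(2,0)=3.557 V=41.995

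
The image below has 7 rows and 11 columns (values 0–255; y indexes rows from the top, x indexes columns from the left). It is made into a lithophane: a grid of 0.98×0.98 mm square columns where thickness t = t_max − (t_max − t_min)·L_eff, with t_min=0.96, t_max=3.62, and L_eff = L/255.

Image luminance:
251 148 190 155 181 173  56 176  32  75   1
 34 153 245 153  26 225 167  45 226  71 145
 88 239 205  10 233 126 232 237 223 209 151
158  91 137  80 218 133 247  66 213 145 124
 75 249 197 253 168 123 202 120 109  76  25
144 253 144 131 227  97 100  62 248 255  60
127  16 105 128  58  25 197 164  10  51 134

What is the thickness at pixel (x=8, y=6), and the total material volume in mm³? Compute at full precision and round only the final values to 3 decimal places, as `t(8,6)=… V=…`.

t(8,6)=3.516 V=159.244

span = t_max - t_min = 3.62 - 0.96 = 2.660
L(8,6) = 10, L_eff = 10/255 = 0.039216
t(8,6) = 3.62 - 2.660·0.039216 = 3.516
Σt over all 7·11 pixels = 2114077/12750 ≈ 165.8099608
V = pitch²·Σt = 0.98²·2114077/12750 = 159.244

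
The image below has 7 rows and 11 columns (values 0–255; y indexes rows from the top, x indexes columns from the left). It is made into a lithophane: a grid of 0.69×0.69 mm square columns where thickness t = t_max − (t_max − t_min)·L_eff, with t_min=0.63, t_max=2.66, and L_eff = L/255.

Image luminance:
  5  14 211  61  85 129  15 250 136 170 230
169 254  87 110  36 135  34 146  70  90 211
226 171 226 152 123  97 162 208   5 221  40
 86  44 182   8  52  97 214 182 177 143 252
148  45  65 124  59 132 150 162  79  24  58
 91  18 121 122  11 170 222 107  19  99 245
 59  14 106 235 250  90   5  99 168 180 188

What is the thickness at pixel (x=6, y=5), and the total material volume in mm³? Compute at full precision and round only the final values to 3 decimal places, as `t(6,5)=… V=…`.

t(6,5)=0.893 V=61.960

span = t_max - t_min = 2.66 - 0.63 = 2.030
L(6,5) = 222, L_eff = 222/255 = 0.870588
t(6,5) = 2.66 - 2.030·0.870588 = 0.893
Σt over all 7·11 pixels = 1106189/8500 ≈ 130.1398824
V = pitch²·Σt = 0.69²·1106189/8500 = 61.960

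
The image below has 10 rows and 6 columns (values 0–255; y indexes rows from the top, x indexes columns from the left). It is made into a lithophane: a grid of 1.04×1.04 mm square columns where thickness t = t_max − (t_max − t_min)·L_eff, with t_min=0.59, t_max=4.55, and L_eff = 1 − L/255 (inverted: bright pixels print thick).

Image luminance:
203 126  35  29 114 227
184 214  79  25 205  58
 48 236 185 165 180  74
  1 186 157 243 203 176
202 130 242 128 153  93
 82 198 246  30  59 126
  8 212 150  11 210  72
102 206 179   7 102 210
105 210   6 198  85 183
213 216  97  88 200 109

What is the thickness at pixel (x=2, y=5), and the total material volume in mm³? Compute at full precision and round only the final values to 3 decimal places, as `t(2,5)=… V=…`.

span = t_max - t_min = 4.55 - 0.59 = 3.960
L(2,5) = 246, L_eff = 1 - 246/255 = 0.035294 (inverted)
t(2,5) = 4.55 - 3.960·0.035294 = 4.410
Σt over all 10·6 pixels = 346518/2125 ≈ 163.0672941
V = pitch²·Σt = 1.04²·346518/2125 = 176.374

t(2,5)=4.410 V=176.374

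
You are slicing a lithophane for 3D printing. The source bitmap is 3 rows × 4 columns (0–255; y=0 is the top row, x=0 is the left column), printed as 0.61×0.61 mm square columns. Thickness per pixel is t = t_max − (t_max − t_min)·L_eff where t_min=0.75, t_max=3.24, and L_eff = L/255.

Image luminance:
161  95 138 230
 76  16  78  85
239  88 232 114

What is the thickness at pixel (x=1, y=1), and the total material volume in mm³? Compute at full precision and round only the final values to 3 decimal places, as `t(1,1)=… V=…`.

span = t_max - t_min = 3.24 - 0.75 = 2.490
L(1,1) = 16, L_eff = 16/255 = 0.062745
t(1,1) = 3.24 - 2.490·0.062745 = 3.084
Σt over all 3·4 pixels = 50416/2125 ≈ 23.7251765
V = pitch²·Σt = 0.61²·50416/2125 = 8.828

t(1,1)=3.084 V=8.828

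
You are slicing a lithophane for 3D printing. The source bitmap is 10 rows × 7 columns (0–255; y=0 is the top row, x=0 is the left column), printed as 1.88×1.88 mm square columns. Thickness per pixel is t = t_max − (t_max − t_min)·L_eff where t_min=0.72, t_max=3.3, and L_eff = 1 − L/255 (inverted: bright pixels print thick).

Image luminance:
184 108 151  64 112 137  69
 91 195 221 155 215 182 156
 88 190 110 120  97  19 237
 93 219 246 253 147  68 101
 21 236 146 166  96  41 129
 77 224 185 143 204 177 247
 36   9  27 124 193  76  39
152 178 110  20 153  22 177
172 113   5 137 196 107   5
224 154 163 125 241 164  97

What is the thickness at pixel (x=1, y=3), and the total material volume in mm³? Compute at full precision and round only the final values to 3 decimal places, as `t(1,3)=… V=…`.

span = t_max - t_min = 3.3 - 0.72 = 2.580
L(1,3) = 219, L_eff = 1 - 219/255 = 0.141176 (inverted)
t(1,3) = 3.3 - 2.580·0.141176 = 2.936
Σt over all 10·7 pixels = 615777/4250 ≈ 144.8887059
V = pitch²·Σt = 1.88²·615777/4250 = 512.095

t(1,3)=2.936 V=512.095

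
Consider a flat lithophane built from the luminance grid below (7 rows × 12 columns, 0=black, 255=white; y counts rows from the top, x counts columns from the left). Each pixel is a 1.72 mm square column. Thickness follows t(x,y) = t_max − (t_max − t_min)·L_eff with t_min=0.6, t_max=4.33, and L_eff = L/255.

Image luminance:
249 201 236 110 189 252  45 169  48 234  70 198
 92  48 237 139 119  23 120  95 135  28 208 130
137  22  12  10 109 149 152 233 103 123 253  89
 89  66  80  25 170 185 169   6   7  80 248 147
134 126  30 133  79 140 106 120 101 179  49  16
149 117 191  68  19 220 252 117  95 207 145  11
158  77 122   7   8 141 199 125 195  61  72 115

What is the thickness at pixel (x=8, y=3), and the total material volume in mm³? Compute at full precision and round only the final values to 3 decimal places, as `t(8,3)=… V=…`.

t(8,3)=4.228 V=637.968

span = t_max - t_min = 4.33 - 0.6 = 3.730
L(8,3) = 7, L_eff = 7/255 = 0.027451
t(8,3) = 4.33 - 3.730·0.027451 = 4.228
Σt over all 7·12 pixels = 5498981/25500 ≈ 215.6463137
V = pitch²·Σt = 1.72²·5498981/25500 = 637.968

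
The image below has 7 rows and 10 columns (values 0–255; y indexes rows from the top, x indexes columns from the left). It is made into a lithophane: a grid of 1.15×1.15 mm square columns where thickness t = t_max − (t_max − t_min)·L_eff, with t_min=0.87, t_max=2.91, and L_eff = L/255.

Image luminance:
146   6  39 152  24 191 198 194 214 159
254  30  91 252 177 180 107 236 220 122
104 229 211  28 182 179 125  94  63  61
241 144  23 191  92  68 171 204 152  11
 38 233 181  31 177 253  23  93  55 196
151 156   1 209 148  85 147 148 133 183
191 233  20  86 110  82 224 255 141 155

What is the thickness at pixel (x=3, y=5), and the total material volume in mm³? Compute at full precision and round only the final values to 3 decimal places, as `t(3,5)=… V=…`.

span = t_max - t_min = 2.91 - 0.87 = 2.040
L(3,5) = 209, L_eff = 209/255 = 0.819608
t(3,5) = 2.91 - 2.040·0.819608 = 1.238
Σt over all 7·10 pixels = 126.076
V = pitch²·Σt = 1.15²·126.076 = 166.736

t(3,5)=1.238 V=166.736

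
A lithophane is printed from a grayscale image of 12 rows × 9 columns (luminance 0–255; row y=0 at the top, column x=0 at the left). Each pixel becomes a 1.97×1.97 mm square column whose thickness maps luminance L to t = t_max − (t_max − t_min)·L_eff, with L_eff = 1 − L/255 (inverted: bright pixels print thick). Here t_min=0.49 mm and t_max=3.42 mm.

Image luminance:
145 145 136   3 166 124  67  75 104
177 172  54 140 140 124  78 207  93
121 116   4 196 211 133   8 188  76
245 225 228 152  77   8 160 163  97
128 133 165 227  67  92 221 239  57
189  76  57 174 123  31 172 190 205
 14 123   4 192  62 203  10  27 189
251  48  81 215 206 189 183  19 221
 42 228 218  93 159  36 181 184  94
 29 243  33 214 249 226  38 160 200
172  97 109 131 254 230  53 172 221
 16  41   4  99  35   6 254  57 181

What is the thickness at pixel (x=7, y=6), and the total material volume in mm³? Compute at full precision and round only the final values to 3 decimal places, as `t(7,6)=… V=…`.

t(7,6)=0.800 V=834.129

span = t_max - t_min = 3.42 - 0.49 = 2.930
L(7,6) = 27, L_eff = 1 - 27/255 = 0.894118 (inverted)
t(7,6) = 3.42 - 2.930·0.894118 = 0.800
Σt over all 12·9 pixels = 91346/425 ≈ 214.9317647
V = pitch²·Σt = 1.97²·91346/425 = 834.129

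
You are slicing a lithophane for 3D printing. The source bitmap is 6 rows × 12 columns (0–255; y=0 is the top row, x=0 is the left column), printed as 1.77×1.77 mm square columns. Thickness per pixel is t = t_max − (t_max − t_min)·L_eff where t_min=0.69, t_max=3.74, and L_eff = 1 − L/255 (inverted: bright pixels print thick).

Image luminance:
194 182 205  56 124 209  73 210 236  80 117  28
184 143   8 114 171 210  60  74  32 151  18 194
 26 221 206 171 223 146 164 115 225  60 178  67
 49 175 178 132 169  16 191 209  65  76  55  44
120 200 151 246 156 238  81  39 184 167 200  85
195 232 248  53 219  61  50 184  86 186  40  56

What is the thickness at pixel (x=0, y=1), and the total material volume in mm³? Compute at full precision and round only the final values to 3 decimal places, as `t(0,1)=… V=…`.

t(0,1)=2.891 V=519.532

span = t_max - t_min = 3.74 - 0.69 = 3.050
L(0,1) = 184, L_eff = 1 - 184/255 = 0.278431 (inverted)
t(0,1) = 3.74 - 3.050·0.278431 = 2.891
Σt over all 6·12 pixels = 281913/1700 ≈ 165.8311765
V = pitch²·Σt = 1.77²·281913/1700 = 519.532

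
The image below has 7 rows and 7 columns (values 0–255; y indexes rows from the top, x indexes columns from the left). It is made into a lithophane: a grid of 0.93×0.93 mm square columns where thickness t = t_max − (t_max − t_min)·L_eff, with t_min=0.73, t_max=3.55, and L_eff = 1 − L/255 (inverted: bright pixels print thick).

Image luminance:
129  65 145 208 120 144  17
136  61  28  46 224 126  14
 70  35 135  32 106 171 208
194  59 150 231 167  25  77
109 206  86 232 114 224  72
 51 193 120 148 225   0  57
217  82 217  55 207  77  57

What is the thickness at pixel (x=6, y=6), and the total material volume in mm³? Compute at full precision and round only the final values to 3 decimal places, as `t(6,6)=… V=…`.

t(6,6)=1.360 V=87.102

span = t_max - t_min = 3.55 - 0.73 = 2.820
L(6,6) = 57, L_eff = 1 - 57/255 = 0.776471 (inverted)
t(6,6) = 3.55 - 2.820·0.776471 = 1.360
Σt over all 7·7 pixels = 856013/8500 ≈ 100.7074118
V = pitch²·Σt = 0.93²·856013/8500 = 87.102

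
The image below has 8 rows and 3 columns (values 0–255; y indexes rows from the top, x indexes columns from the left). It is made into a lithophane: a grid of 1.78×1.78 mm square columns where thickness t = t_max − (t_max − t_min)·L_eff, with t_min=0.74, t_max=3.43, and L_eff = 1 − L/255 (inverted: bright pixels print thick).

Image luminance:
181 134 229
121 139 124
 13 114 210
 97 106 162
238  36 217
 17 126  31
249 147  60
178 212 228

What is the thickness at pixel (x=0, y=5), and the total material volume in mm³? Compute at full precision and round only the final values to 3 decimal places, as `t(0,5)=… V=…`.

span = t_max - t_min = 3.43 - 0.74 = 2.690
L(0,5) = 17, L_eff = 1 - 17/255 = 0.933333 (inverted)
t(0,5) = 3.43 - 2.690·0.933333 = 0.919
Σt over all 8·3 pixels = 453047/8500 ≈ 53.2996471
V = pitch²·Σt = 1.78²·453047/8500 = 168.875

t(0,5)=0.919 V=168.875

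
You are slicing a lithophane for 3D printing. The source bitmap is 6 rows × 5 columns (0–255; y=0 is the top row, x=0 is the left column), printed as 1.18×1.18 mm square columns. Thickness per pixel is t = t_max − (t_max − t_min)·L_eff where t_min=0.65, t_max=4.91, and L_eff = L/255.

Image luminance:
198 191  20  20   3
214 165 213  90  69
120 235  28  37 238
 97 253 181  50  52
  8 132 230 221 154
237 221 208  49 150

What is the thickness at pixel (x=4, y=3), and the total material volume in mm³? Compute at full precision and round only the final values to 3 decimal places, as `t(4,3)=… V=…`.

span = t_max - t_min = 4.91 - 0.65 = 4.260
L(4,3) = 52, L_eff = 52/255 = 0.203922
t(4,3) = 4.91 - 4.260·0.203922 = 4.041
Σt over all 6·5 pixels = 336061/4250 ≈ 79.0731765
V = pitch²·Σt = 1.18²·336061/4250 = 110.101

t(4,3)=4.041 V=110.101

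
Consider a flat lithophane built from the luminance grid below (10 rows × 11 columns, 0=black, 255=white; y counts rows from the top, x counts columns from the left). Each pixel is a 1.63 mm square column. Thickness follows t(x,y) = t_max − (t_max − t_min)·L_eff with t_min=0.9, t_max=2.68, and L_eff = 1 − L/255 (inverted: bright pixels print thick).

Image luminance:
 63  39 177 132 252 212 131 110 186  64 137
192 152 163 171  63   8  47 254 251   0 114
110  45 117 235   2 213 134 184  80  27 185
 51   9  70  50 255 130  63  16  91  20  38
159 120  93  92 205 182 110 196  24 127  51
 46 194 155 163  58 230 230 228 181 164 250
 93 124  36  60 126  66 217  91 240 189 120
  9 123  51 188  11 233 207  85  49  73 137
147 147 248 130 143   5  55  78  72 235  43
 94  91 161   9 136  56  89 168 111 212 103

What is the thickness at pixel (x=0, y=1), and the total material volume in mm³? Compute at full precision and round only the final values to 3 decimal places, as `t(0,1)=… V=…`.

t(0,1)=2.240 V=510.847

span = t_max - t_min = 2.68 - 0.9 = 1.780
L(0,1) = 192, L_eff = 1 - 192/255 = 0.247059 (inverted)
t(0,1) = 2.68 - 1.780·0.247059 = 2.240
Σt over all 10·11 pixels = 192.272
V = pitch²·Σt = 1.63²·192.272 = 510.847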